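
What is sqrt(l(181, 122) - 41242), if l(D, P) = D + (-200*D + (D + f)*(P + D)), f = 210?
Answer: 2*sqrt(10303) ≈ 203.01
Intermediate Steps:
l(D, P) = -199*D + (210 + D)*(D + P) (l(D, P) = D + (-200*D + (D + 210)*(P + D)) = D + (-200*D + (210 + D)*(D + P)) = -199*D + (210 + D)*(D + P))
sqrt(l(181, 122) - 41242) = sqrt((181**2 + 11*181 + 210*122 + 181*122) - 41242) = sqrt((32761 + 1991 + 25620 + 22082) - 41242) = sqrt(82454 - 41242) = sqrt(41212) = 2*sqrt(10303)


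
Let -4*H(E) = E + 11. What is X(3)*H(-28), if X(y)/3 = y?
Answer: 153/4 ≈ 38.250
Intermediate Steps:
H(E) = -11/4 - E/4 (H(E) = -(E + 11)/4 = -(11 + E)/4 = -11/4 - E/4)
X(y) = 3*y
X(3)*H(-28) = (3*3)*(-11/4 - 1/4*(-28)) = 9*(-11/4 + 7) = 9*(17/4) = 153/4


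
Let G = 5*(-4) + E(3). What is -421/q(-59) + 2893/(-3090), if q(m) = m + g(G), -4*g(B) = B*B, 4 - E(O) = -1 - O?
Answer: 205211/58710 ≈ 3.4953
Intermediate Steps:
E(O) = 5 + O (E(O) = 4 - (-1 - O) = 4 + (1 + O) = 5 + O)
G = -12 (G = 5*(-4) + (5 + 3) = -20 + 8 = -12)
g(B) = -B²/4 (g(B) = -B*B/4 = -B²/4)
q(m) = -36 + m (q(m) = m - ¼*(-12)² = m - ¼*144 = m - 36 = -36 + m)
-421/q(-59) + 2893/(-3090) = -421/(-36 - 59) + 2893/(-3090) = -421/(-95) + 2893*(-1/3090) = -421*(-1/95) - 2893/3090 = 421/95 - 2893/3090 = 205211/58710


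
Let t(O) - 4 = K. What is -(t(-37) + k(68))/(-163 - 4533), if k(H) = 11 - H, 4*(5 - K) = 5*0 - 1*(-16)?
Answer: -13/1174 ≈ -0.011073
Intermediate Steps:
K = 1 (K = 5 - (5*0 - 1*(-16))/4 = 5 - (0 + 16)/4 = 5 - 1/4*16 = 5 - 4 = 1)
t(O) = 5 (t(O) = 4 + 1 = 5)
-(t(-37) + k(68))/(-163 - 4533) = -(5 + (11 - 1*68))/(-163 - 4533) = -(5 + (11 - 68))/(-4696) = -(5 - 57)*(-1)/4696 = -(-52)*(-1)/4696 = -1*13/1174 = -13/1174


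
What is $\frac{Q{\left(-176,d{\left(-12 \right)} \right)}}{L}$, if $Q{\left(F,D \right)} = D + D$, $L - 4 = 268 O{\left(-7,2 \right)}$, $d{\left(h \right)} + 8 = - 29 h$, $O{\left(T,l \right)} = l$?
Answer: $\frac{34}{27} \approx 1.2593$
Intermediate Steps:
$d{\left(h \right)} = -8 - 29 h$
$L = 540$ ($L = 4 + 268 \cdot 2 = 4 + 536 = 540$)
$Q{\left(F,D \right)} = 2 D$
$\frac{Q{\left(-176,d{\left(-12 \right)} \right)}}{L} = \frac{2 \left(-8 - -348\right)}{540} = 2 \left(-8 + 348\right) \frac{1}{540} = 2 \cdot 340 \cdot \frac{1}{540} = 680 \cdot \frac{1}{540} = \frac{34}{27}$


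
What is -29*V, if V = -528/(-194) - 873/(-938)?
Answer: -9637077/90986 ≈ -105.92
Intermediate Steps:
V = 332313/90986 (V = -528*(-1/194) - 873*(-1/938) = 264/97 + 873/938 = 332313/90986 ≈ 3.6524)
-29*V = -29*332313/90986 = -9637077/90986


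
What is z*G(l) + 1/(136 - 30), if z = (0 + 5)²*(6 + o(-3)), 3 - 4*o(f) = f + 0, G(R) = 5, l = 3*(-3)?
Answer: 49688/53 ≈ 937.51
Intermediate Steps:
l = -9
o(f) = ¾ - f/4 (o(f) = ¾ - (f + 0)/4 = ¾ - f/4)
z = 375/2 (z = (0 + 5)²*(6 + (¾ - ¼*(-3))) = 5²*(6 + (¾ + ¾)) = 25*(6 + 3/2) = 25*(15/2) = 375/2 ≈ 187.50)
z*G(l) + 1/(136 - 30) = (375/2)*5 + 1/(136 - 30) = 1875/2 + 1/106 = 49688/53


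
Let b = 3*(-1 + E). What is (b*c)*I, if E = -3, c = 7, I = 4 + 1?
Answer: -420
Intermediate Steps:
I = 5
b = -12 (b = 3*(-1 - 3) = 3*(-4) = -12)
(b*c)*I = -12*7*5 = -84*5 = -420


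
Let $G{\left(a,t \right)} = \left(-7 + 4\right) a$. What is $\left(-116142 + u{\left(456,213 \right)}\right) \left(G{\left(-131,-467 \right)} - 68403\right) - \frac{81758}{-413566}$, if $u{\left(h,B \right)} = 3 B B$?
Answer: $- \frac{280774020645071}{206783} \approx -1.3578 \cdot 10^{9}$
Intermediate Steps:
$u{\left(h,B \right)} = 3 B^{2}$
$G{\left(a,t \right)} = - 3 a$
$\left(-116142 + u{\left(456,213 \right)}\right) \left(G{\left(-131,-467 \right)} - 68403\right) - \frac{81758}{-413566} = \left(-116142 + 3 \cdot 213^{2}\right) \left(\left(-3\right) \left(-131\right) - 68403\right) - \frac{81758}{-413566} = \left(-116142 + 3 \cdot 45369\right) \left(393 - 68403\right) - - \frac{40879}{206783} = \left(-116142 + 136107\right) \left(-68010\right) + \frac{40879}{206783} = 19965 \left(-68010\right) + \frac{40879}{206783} = -1357819650 + \frac{40879}{206783} = - \frac{280774020645071}{206783}$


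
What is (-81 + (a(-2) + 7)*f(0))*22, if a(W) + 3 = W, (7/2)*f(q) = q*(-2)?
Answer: -1782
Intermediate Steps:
f(q) = -4*q/7 (f(q) = 2*(q*(-2))/7 = 2*(-2*q)/7 = -4*q/7)
a(W) = -3 + W
(-81 + (a(-2) + 7)*f(0))*22 = (-81 + ((-3 - 2) + 7)*(-4/7*0))*22 = (-81 + (-5 + 7)*0)*22 = (-81 + 2*0)*22 = (-81 + 0)*22 = -81*22 = -1782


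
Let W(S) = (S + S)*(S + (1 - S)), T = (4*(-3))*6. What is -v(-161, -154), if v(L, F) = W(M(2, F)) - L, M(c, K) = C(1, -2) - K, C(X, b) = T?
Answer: -325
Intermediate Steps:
T = -72 (T = -12*6 = -72)
C(X, b) = -72
M(c, K) = -72 - K
W(S) = 2*S (W(S) = (2*S)*1 = 2*S)
v(L, F) = -144 - L - 2*F (v(L, F) = 2*(-72 - F) - L = (-144 - 2*F) - L = -144 - L - 2*F)
-v(-161, -154) = -(-144 - 1*(-161) - 2*(-154)) = -(-144 + 161 + 308) = -1*325 = -325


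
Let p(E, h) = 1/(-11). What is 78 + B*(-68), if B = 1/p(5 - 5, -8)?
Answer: 826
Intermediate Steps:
p(E, h) = -1/11
B = -11 (B = 1/(-1/11) = -11)
78 + B*(-68) = 78 - 11*(-68) = 78 + 748 = 826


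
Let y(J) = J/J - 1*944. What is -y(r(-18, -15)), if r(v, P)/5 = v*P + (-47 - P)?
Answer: 943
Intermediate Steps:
r(v, P) = -235 - 5*P + 5*P*v (r(v, P) = 5*(v*P + (-47 - P)) = 5*(P*v + (-47 - P)) = 5*(-47 - P + P*v) = -235 - 5*P + 5*P*v)
y(J) = -943 (y(J) = 1 - 944 = -943)
-y(r(-18, -15)) = -1*(-943) = 943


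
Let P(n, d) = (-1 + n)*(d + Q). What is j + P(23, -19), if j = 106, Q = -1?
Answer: -334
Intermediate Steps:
P(n, d) = (-1 + d)*(-1 + n) (P(n, d) = (-1 + n)*(d - 1) = (-1 + n)*(-1 + d) = (-1 + d)*(-1 + n))
j + P(23, -19) = 106 + (1 - 1*(-19) - 1*23 - 19*23) = 106 + (1 + 19 - 23 - 437) = 106 - 440 = -334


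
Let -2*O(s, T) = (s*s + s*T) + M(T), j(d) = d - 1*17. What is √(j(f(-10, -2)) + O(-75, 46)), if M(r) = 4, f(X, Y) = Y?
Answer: I*√4434/2 ≈ 33.294*I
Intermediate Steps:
j(d) = -17 + d (j(d) = d - 17 = -17 + d)
O(s, T) = -2 - s²/2 - T*s/2 (O(s, T) = -((s*s + s*T) + 4)/2 = -((s² + T*s) + 4)/2 = -(4 + s² + T*s)/2 = -2 - s²/2 - T*s/2)
√(j(f(-10, -2)) + O(-75, 46)) = √((-17 - 2) + (-2 - ½*(-75)² - ½*46*(-75))) = √(-19 + (-2 - ½*5625 + 1725)) = √(-19 + (-2 - 5625/2 + 1725)) = √(-19 - 2179/2) = √(-2217/2) = I*√4434/2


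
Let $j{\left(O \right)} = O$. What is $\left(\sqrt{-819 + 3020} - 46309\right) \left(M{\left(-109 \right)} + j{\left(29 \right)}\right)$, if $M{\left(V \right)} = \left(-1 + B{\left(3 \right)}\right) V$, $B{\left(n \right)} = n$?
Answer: $8752401 - 189 \sqrt{2201} \approx 8.7435 \cdot 10^{6}$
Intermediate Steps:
$M{\left(V \right)} = 2 V$ ($M{\left(V \right)} = \left(-1 + 3\right) V = 2 V$)
$\left(\sqrt{-819 + 3020} - 46309\right) \left(M{\left(-109 \right)} + j{\left(29 \right)}\right) = \left(\sqrt{-819 + 3020} - 46309\right) \left(2 \left(-109\right) + 29\right) = \left(\sqrt{2201} - 46309\right) \left(-218 + 29\right) = \left(-46309 + \sqrt{2201}\right) \left(-189\right) = 8752401 - 189 \sqrt{2201}$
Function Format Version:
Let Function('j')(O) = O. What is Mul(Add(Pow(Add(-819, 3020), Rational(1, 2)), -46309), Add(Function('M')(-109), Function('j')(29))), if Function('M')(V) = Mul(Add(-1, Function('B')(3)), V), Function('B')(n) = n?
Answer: Add(8752401, Mul(-189, Pow(2201, Rational(1, 2)))) ≈ 8.7435e+6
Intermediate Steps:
Function('M')(V) = Mul(2, V) (Function('M')(V) = Mul(Add(-1, 3), V) = Mul(2, V))
Mul(Add(Pow(Add(-819, 3020), Rational(1, 2)), -46309), Add(Function('M')(-109), Function('j')(29))) = Mul(Add(Pow(Add(-819, 3020), Rational(1, 2)), -46309), Add(Mul(2, -109), 29)) = Mul(Add(Pow(2201, Rational(1, 2)), -46309), Add(-218, 29)) = Mul(Add(-46309, Pow(2201, Rational(1, 2))), -189) = Add(8752401, Mul(-189, Pow(2201, Rational(1, 2))))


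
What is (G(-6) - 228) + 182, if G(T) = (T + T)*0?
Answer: -46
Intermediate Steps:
G(T) = 0 (G(T) = (2*T)*0 = 0)
(G(-6) - 228) + 182 = (0 - 228) + 182 = -228 + 182 = -46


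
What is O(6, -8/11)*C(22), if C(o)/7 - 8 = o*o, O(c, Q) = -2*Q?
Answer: 55104/11 ≈ 5009.5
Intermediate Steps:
C(o) = 56 + 7*o² (C(o) = 56 + 7*(o*o) = 56 + 7*o²)
O(6, -8/11)*C(22) = (-(-16)/11)*(56 + 7*22²) = (-(-16)/11)*(56 + 7*484) = (-2*(-8/11))*(56 + 3388) = (16/11)*3444 = 55104/11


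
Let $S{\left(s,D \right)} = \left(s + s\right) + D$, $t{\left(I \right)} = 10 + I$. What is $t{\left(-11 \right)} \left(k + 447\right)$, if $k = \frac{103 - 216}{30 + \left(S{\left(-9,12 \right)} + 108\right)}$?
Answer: $- \frac{58891}{132} \approx -446.14$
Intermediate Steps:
$S{\left(s,D \right)} = D + 2 s$ ($S{\left(s,D \right)} = 2 s + D = D + 2 s$)
$k = - \frac{113}{132}$ ($k = \frac{103 - 216}{30 + \left(\left(12 + 2 \left(-9\right)\right) + 108\right)} = - \frac{113}{30 + \left(\left(12 - 18\right) + 108\right)} = - \frac{113}{30 + \left(-6 + 108\right)} = - \frac{113}{30 + 102} = - \frac{113}{132} \approx -0.85606$)
$t{\left(-11 \right)} \left(k + 447\right) = \left(10 - 11\right) \left(- \frac{113}{132} + 447\right) = \left(-1\right) \frac{58891}{132} = - \frac{58891}{132}$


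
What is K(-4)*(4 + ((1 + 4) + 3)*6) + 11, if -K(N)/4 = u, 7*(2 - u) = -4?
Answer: -3667/7 ≈ -523.86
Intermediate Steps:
u = 18/7 (u = 2 - ⅐*(-4) = 2 + 4/7 = 18/7 ≈ 2.5714)
K(N) = -72/7 (K(N) = -4*18/7 = -72/7)
K(-4)*(4 + ((1 + 4) + 3)*6) + 11 = -72*(4 + ((1 + 4) + 3)*6)/7 + 11 = -72*(4 + (5 + 3)*6)/7 + 11 = -72*(4 + 8*6)/7 + 11 = -72*(4 + 48)/7 + 11 = -72/7*52 + 11 = -3744/7 + 11 = -3667/7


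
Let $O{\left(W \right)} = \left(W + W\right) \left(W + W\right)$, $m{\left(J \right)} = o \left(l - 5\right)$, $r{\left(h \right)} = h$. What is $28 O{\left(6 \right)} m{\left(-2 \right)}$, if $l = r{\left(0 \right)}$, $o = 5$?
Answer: $-100800$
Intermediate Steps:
$l = 0$
$m{\left(J \right)} = -25$ ($m{\left(J \right)} = 5 \left(0 - 5\right) = 5 \left(-5\right) = -25$)
$O{\left(W \right)} = 4 W^{2}$ ($O{\left(W \right)} = 2 W 2 W = 4 W^{2}$)
$28 O{\left(6 \right)} m{\left(-2 \right)} = 28 \cdot 4 \cdot 6^{2} \left(-25\right) = 28 \cdot 4 \cdot 36 \left(-25\right) = 28 \cdot 144 \left(-25\right) = 4032 \left(-25\right) = -100800$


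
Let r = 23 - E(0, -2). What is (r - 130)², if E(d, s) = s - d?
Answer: 11025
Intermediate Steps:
r = 25 (r = 23 - (-2 - 1*0) = 23 - (-2 + 0) = 23 - 1*(-2) = 23 + 2 = 25)
(r - 130)² = (25 - 130)² = (-105)² = 11025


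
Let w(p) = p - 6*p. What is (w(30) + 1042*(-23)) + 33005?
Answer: 8889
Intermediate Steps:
w(p) = -5*p
(w(30) + 1042*(-23)) + 33005 = (-5*30 + 1042*(-23)) + 33005 = (-150 - 23966) + 33005 = -24116 + 33005 = 8889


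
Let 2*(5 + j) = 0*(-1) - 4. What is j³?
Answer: -343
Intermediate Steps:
j = -7 (j = -5 + (0*(-1) - 4)/2 = -5 + (0 - 4)/2 = -5 + (½)*(-4) = -5 - 2 = -7)
j³ = (-7)³ = -343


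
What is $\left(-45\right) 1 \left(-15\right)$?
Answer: $675$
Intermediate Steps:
$\left(-45\right) 1 \left(-15\right) = \left(-45\right) \left(-15\right) = 675$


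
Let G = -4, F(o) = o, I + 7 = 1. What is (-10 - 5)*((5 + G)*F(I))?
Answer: 90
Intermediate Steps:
I = -6 (I = -7 + 1 = -6)
(-10 - 5)*((5 + G)*F(I)) = (-10 - 5)*((5 - 4)*(-6)) = -15*(-6) = 90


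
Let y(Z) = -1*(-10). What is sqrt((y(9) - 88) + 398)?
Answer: 8*sqrt(5) ≈ 17.889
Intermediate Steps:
y(Z) = 10
sqrt((y(9) - 88) + 398) = sqrt((10 - 88) + 398) = sqrt(-78 + 398) = sqrt(320) = 8*sqrt(5)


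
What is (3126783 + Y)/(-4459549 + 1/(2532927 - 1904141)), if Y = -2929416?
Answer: -41367202154/934700659171 ≈ -0.044257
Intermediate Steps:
(3126783 + Y)/(-4459549 + 1/(2532927 - 1904141)) = (3126783 - 2929416)/(-4459549 + 1/(2532927 - 1904141)) = 197367/(-4459549 + 1/628786) = 197367/(-2804101977513/628786) = 197367*(-628786/2804101977513) = -41367202154/934700659171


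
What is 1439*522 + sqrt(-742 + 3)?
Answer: 751158 + I*sqrt(739) ≈ 7.5116e+5 + 27.185*I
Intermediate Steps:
1439*522 + sqrt(-742 + 3) = 751158 + sqrt(-739) = 751158 + I*sqrt(739)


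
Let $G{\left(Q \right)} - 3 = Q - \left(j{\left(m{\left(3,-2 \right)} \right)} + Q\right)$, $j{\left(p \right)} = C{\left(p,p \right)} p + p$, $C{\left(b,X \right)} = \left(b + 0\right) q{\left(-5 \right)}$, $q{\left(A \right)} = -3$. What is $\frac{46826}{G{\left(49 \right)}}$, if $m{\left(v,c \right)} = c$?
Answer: $\frac{46826}{17} \approx 2754.5$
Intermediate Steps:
$C{\left(b,X \right)} = - 3 b$ ($C{\left(b,X \right)} = \left(b + 0\right) \left(-3\right) = b \left(-3\right) = - 3 b$)
$j{\left(p \right)} = p - 3 p^{2}$ ($j{\left(p \right)} = - 3 p p + p = - 3 p^{2} + p = p - 3 p^{2}$)
$G{\left(Q \right)} = 17$ ($G{\left(Q \right)} = 3 + \left(Q - \left(- 2 \left(1 - -6\right) + Q\right)\right) = 3 + \left(Q - \left(- 2 \left(1 + 6\right) + Q\right)\right) = 3 + \left(Q - \left(\left(-2\right) 7 + Q\right)\right) = 3 + \left(Q - \left(-14 + Q\right)\right) = 3 + 14 = 17$)
$\frac{46826}{G{\left(49 \right)}} = \frac{46826}{17}$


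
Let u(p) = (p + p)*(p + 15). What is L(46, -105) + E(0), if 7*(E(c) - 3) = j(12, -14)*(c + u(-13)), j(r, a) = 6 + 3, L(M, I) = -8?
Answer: -503/7 ≈ -71.857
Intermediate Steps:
u(p) = 2*p*(15 + p) (u(p) = (2*p)*(15 + p) = 2*p*(15 + p))
j(r, a) = 9
E(c) = -447/7 + 9*c/7 (E(c) = 3 + (9*(c + 2*(-13)*(15 - 13)))/7 = 3 + (9*(c + 2*(-13)*2))/7 = 3 + (9*(c - 52))/7 = 3 + (9*(-52 + c))/7 = 3 + (-468 + 9*c)/7 = 3 + (-468/7 + 9*c/7) = -447/7 + 9*c/7)
L(46, -105) + E(0) = -8 + (-447/7 + (9/7)*0) = -8 + (-447/7 + 0) = -8 - 447/7 = -503/7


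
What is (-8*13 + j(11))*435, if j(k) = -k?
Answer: -50025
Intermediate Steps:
(-8*13 + j(11))*435 = (-8*13 - 1*11)*435 = (-104 - 11)*435 = -115*435 = -50025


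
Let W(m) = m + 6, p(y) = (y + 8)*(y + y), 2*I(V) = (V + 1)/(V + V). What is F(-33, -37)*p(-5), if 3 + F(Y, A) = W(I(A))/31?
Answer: 96300/1147 ≈ 83.958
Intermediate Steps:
I(V) = (1 + V)/(4*V) (I(V) = ((V + 1)/(V + V))/2 = ((1 + V)/((2*V)))/2 = ((1 + V)*(1/(2*V)))/2 = ((1 + V)/(2*V))/2 = (1 + V)/(4*V))
p(y) = 2*y*(8 + y) (p(y) = (8 + y)*(2*y) = 2*y*(8 + y))
W(m) = 6 + m
F(Y, A) = -87/31 + (1 + A)/(124*A) (F(Y, A) = -3 + (6 + (1 + A)/(4*A))/31 = -3 + (6 + (1 + A)/(4*A))*(1/31) = -3 + (6/31 + (1 + A)/(124*A)) = -87/31 + (1 + A)/(124*A))
F(-33, -37)*p(-5) = ((1/124)*(1 - 347*(-37))/(-37))*(2*(-5)*(8 - 5)) = ((1/124)*(-1/37)*(1 + 12839))*(2*(-5)*3) = ((1/124)*(-1/37)*12840)*(-30) = -3210/1147*(-30) = 96300/1147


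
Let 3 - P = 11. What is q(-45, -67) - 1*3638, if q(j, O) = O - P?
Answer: -3697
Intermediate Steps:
P = -8 (P = 3 - 1*11 = 3 - 11 = -8)
q(j, O) = 8 + O (q(j, O) = O - 1*(-8) = O + 8 = 8 + O)
q(-45, -67) - 1*3638 = (8 - 67) - 1*3638 = -59 - 3638 = -3697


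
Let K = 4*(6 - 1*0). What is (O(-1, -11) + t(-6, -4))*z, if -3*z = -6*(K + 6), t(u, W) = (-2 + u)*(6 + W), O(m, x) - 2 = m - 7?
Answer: -1320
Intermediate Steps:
O(m, x) = -5 + m (O(m, x) = 2 + (m - 7) = 2 + (-7 + m) = -5 + m)
K = 24 (K = 4*(6 + 0) = 4*6 = 24)
z = 60 (z = -(-2)*(24 + 6) = -(-2)*30 = -⅓*(-180) = 60)
(O(-1, -11) + t(-6, -4))*z = ((-5 - 1) + (-12 - 2*(-4) + 6*(-6) - 4*(-6)))*60 = (-6 + (-12 + 8 - 36 + 24))*60 = (-6 - 16)*60 = -22*60 = -1320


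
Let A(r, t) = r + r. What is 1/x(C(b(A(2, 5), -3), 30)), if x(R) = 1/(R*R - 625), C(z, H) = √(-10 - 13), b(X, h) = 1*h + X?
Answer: -648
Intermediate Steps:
A(r, t) = 2*r
b(X, h) = X + h (b(X, h) = h + X = X + h)
C(z, H) = I*√23 (C(z, H) = √(-23) = I*√23)
x(R) = 1/(-625 + R²) (x(R) = 1/(R² - 625) = 1/(-625 + R²))
1/x(C(b(A(2, 5), -3), 30)) = 1/(1/(-625 + (I*√23)²)) = 1/(1/(-625 - 23)) = 1/(1/(-648)) = 1/(-1/648) = -648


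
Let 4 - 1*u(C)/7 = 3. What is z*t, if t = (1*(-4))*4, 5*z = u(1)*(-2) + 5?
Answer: 144/5 ≈ 28.800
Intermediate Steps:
u(C) = 7 (u(C) = 28 - 7*3 = 28 - 21 = 7)
z = -9/5 (z = (7*(-2) + 5)/5 = (-14 + 5)/5 = (⅕)*(-9) = -9/5 ≈ -1.8000)
t = -16 (t = -4*4 = -16)
z*t = -9/5*(-16) = 144/5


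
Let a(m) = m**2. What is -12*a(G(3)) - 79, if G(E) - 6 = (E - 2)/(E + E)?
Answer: -1606/3 ≈ -535.33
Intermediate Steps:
G(E) = 6 + (-2 + E)/(2*E) (G(E) = 6 + (E - 2)/(E + E) = 6 + (-2 + E)/((2*E)) = 6 + (-2 + E)*(1/(2*E)) = 6 + (-2 + E)/(2*E))
-12*a(G(3)) - 79 = -12*(13/2 - 1/3)**2 - 79 = -12*(37/6)**2 - 79 = -12*1369/36 - 79 = -1369/3 - 79 = -1606/3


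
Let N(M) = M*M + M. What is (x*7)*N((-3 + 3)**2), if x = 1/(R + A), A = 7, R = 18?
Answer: 0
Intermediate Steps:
x = 1/25 (x = 1/(18 + 7) = 1/25 ≈ 0.040000)
N(M) = M + M**2 (N(M) = M**2 + M = M + M**2)
(x*7)*N((-3 + 3)**2) = ((1/25)*7)*((-3 + 3)**2*(1 + (-3 + 3)**2)) = 7*(0**2*(1 + 0**2))/25 = 7*(0*(1 + 0))/25 = 7*(0*1)/25 = (7/25)*0 = 0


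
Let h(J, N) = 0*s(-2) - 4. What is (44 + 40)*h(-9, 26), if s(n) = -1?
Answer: -336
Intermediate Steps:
h(J, N) = -4 (h(J, N) = 0*(-1) - 4 = 0 - 4 = -4)
(44 + 40)*h(-9, 26) = (44 + 40)*(-4) = 84*(-4) = -336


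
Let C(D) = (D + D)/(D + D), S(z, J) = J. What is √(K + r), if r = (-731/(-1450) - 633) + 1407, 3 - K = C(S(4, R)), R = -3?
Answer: √65303998/290 ≈ 27.866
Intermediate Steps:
C(D) = 1 (C(D) = (2*D)/((2*D)) = (2*D)*(1/(2*D)) = 1)
K = 2 (K = 3 - 1*1 = 3 - 1 = 2)
r = 1123031/1450 (r = (-731*(-1/1450) - 633) + 1407 = (731/1450 - 633) + 1407 = -917119/1450 + 1407 = 1123031/1450 ≈ 774.50)
√(K + r) = √(2 + 1123031/1450) = √(1125931/1450) = √65303998/290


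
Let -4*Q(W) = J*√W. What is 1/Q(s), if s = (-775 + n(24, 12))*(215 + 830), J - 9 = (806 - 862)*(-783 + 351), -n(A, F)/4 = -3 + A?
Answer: 4*I*√897655/21724148655 ≈ 1.7445e-7*I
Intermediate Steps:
n(A, F) = 12 - 4*A (n(A, F) = -4*(-3 + A) = 12 - 4*A)
J = 24201 (J = 9 + (806 - 862)*(-783 + 351) = 9 - 56*(-432) = 9 + 24192 = 24201)
s = -897655 (s = (-775 + (12 - 4*24))*(215 + 830) = (-775 + (12 - 96))*1045 = (-775 - 84)*1045 = -859*1045 = -897655)
Q(W) = -24201*√W/4
1/Q(s) = 1/(-24201*I*√897655/4) = 4*I*√897655/21724148655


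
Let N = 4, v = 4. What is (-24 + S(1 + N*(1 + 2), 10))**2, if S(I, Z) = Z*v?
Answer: 256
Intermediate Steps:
S(I, Z) = 4*Z (S(I, Z) = Z*4 = 4*Z)
(-24 + S(1 + N*(1 + 2), 10))**2 = (-24 + 4*10)**2 = (-24 + 40)**2 = 16**2 = 256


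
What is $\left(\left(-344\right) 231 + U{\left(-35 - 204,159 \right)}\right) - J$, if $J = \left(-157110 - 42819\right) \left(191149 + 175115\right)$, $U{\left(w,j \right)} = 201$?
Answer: $73226715993$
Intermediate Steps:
$J = -73226795256$ ($J = \left(-199929\right) 366264 = -73226795256$)
$\left(\left(-344\right) 231 + U{\left(-35 - 204,159 \right)}\right) - J = \left(\left(-344\right) 231 + 201\right) - -73226795256 = \left(-79464 + 201\right) + 73226795256 = -79263 + 73226795256 = 73226715993$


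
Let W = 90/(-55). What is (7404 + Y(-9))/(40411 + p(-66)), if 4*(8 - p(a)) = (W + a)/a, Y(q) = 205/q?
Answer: 8038151/44016012 ≈ 0.18262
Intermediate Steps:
W = -18/11 (W = 90*(-1/55) = -18/11 ≈ -1.6364)
p(a) = 8 - (-18/11 + a)/(4*a)
(7404 + Y(-9))/(40411 + p(-66)) = (7404 + 205/(-9))/(40411 + (1/44)*(18 + 341*(-66))/(-66)) = (7404 + 205*(-⅑))/(40411 + (1/44)*(-1/66)*(18 - 22506)) = (7404 - 205/9)/(40411 + (1/44)*(-1/66)*(-22488)) = 66431/(9*(40411 + 937/121)) = 66431/(9*(4890668/121)) = (66431/9)*(121/4890668) = 8038151/44016012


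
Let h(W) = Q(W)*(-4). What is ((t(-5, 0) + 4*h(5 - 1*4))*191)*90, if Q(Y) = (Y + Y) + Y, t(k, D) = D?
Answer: -825120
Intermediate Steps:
Q(Y) = 3*Y (Q(Y) = 2*Y + Y = 3*Y)
h(W) = -12*W (h(W) = (3*W)*(-4) = -12*W)
((t(-5, 0) + 4*h(5 - 1*4))*191)*90 = ((0 + 4*(-12*(5 - 1*4)))*191)*90 = ((0 + 4*(-12*(5 - 4)))*191)*90 = ((0 + 4*(-12*1))*191)*90 = ((0 + 4*(-12))*191)*90 = ((0 - 48)*191)*90 = -48*191*90 = -9168*90 = -825120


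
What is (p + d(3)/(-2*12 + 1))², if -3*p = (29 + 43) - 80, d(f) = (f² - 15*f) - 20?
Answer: 123904/4761 ≈ 26.025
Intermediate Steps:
d(f) = -20 + f² - 15*f
p = 8/3 (p = -((29 + 43) - 80)/3 = -(72 - 80)/3 = -⅓*(-8) = 8/3 ≈ 2.6667)
(p + d(3)/(-2*12 + 1))² = (8/3 + (-20 + 3² - 15*3)/(-2*12 + 1))² = (8/3 + (-20 + 9 - 45)/(-24 + 1))² = (8/3 - 56/(-23))² = (8/3 - 56*(-1/23))² = (8/3 + 56/23)² = (352/69)² = 123904/4761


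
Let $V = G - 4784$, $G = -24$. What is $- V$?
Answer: $4808$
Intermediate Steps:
$V = -4808$ ($V = -24 - 4784 = -4808$)
$- V = \left(-1\right) \left(-4808\right) = 4808$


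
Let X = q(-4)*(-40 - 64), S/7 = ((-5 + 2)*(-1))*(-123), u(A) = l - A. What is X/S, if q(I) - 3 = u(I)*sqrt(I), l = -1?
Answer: 104/861 + 208*I/861 ≈ 0.12079 + 0.24158*I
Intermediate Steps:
u(A) = -1 - A
q(I) = 3 + sqrt(I)*(-1 - I) (q(I) = 3 + (-1 - I)*sqrt(I) = 3 + sqrt(I)*(-1 - I))
S = -2583 (S = 7*(((-5 + 2)*(-1))*(-123)) = 7*(-3*(-1)*(-123)) = 7*(3*(-123)) = 7*(-369) = -2583)
X = -312 - 624*I (X = (3 - sqrt(-4)*(1 - 4))*(-40 - 64) = (3 - 1*2*I*(-3))*(-104) = (3 + 6*I)*(-104) = -312 - 624*I ≈ -312.0 - 624.0*I)
X/S = (-312 - 624*I)/(-2583) = (-312 - 624*I)*(-1/2583) = 104/861 + 208*I/861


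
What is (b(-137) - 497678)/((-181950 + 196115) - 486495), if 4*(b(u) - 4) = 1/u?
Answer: 272725353/258836840 ≈ 1.0537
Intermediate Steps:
b(u) = 4 + 1/(4*u)
(b(-137) - 497678)/((-181950 + 196115) - 486495) = ((4 + (1/4)/(-137)) - 497678)/((-181950 + 196115) - 486495) = ((4 + (1/4)*(-1/137)) - 497678)/(14165 - 486495) = ((4 - 1/548) - 497678)/(-472330) = (2191/548 - 497678)*(-1/472330) = -272725353/548*(-1/472330) = 272725353/258836840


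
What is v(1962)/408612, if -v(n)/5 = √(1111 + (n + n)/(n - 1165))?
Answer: -5*√708844627/325663764 ≈ -0.00040877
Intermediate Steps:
v(n) = -5*√(1111 + 2*n/(-1165 + n)) (v(n) = -5*√(1111 + (n + n)/(n - 1165)) = -5*√(1111 + (2*n)/(-1165 + n)) = -5*√(1111 + 2*n/(-1165 + n)))
v(1962)/408612 = -5*√(-1294315 + 1113*1962)/√(-1165 + 1962)/408612 = -5*√797*√(-1294315 + 2183706)/797*(1/408612) = -5*√708844627/797*(1/408612) = -5*√708844627/325663764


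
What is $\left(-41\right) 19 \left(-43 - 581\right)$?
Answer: $486096$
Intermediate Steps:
$\left(-41\right) 19 \left(-43 - 581\right) = \left(-779\right) \left(-624\right) = 486096$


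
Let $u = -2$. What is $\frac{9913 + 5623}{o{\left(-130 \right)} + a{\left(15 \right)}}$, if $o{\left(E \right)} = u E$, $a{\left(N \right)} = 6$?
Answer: $\frac{7768}{133} \approx 58.406$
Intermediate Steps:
$o{\left(E \right)} = - 2 E$
$\frac{9913 + 5623}{o{\left(-130 \right)} + a{\left(15 \right)}} = \frac{9913 + 5623}{\left(-2\right) \left(-130\right) + 6} = \frac{15536}{260 + 6} = \frac{15536}{266} = 15536 \cdot \frac{1}{266} = \frac{7768}{133}$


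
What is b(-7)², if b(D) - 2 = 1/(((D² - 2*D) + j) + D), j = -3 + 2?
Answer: 12321/3025 ≈ 4.0731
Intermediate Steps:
j = -1
b(D) = 2 + 1/(-1 + D² - D) (b(D) = 2 + 1/(((D² - 2*D) - 1) + D) = 2 + 1/((-1 + D² - 2*D) + D) = 2 + 1/(-1 + D² - D))
b(-7)² = ((1 - 2*(-7)² + 2*(-7))/(1 - 7 - 1*(-7)²))² = ((1 - 2*49 - 14)/(1 - 7 - 1*49))² = ((1 - 98 - 14)/(1 - 7 - 49))² = (-111/(-55))² = (-1/55*(-111))² = (111/55)² = 12321/3025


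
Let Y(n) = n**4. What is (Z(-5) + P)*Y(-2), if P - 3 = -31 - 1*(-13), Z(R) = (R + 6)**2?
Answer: -224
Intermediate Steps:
Z(R) = (6 + R)**2
P = -15 (P = 3 + (-31 - 1*(-13)) = 3 + (-31 + 13) = 3 - 18 = -15)
(Z(-5) + P)*Y(-2) = ((6 - 5)**2 - 15)*(-2)**4 = (1**2 - 15)*16 = (1 - 15)*16 = -14*16 = -224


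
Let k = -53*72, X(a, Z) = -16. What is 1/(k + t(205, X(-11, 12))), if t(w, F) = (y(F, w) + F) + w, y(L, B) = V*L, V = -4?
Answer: -1/3563 ≈ -0.00028066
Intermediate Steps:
y(L, B) = -4*L
t(w, F) = w - 3*F (t(w, F) = (-4*F + F) + w = -3*F + w = w - 3*F)
k = -3816
1/(k + t(205, X(-11, 12))) = 1/(-3816 + (205 - 3*(-16))) = 1/(-3816 + (205 + 48)) = 1/(-3816 + 253) = 1/(-3563) = -1/3563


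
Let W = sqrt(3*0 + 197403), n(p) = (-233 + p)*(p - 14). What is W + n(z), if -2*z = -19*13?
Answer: -47961/4 + sqrt(197403) ≈ -11546.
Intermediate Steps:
z = 247/2 (z = -(-19)*13/2 = -1/2*(-247) = 247/2 ≈ 123.50)
n(p) = (-233 + p)*(-14 + p)
W = sqrt(197403) (W = sqrt(0 + 197403) = sqrt(197403) ≈ 444.30)
W + n(z) = sqrt(197403) + (3262 + (247/2)**2 - 247*247/2) = sqrt(197403) + (3262 + 61009/4 - 61009/2) = sqrt(197403) - 47961/4 = -47961/4 + sqrt(197403)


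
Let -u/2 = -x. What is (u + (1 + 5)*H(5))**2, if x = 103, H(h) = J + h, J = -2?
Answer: 50176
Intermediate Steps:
H(h) = -2 + h
u = 206 (u = -(-2)*103 = -2*(-103) = 206)
(u + (1 + 5)*H(5))**2 = (206 + (1 + 5)*(-2 + 5))**2 = (206 + 6*3)**2 = (206 + 18)**2 = 224**2 = 50176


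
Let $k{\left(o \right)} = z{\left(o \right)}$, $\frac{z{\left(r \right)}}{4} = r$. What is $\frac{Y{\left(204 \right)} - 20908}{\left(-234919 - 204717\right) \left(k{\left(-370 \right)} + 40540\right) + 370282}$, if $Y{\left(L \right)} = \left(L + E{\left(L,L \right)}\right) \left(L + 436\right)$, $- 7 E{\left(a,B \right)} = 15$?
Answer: $- \frac{378982}{60101341573} \approx -6.3057 \cdot 10^{-6}$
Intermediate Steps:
$z{\left(r \right)} = 4 r$
$k{\left(o \right)} = 4 o$
$E{\left(a,B \right)} = - \frac{15}{7}$ ($E{\left(a,B \right)} = \left(- \frac{1}{7}\right) 15 = - \frac{15}{7}$)
$Y{\left(L \right)} = \left(436 + L\right) \left(- \frac{15}{7} + L\right)$ ($Y{\left(L \right)} = \left(L - \frac{15}{7}\right) \left(L + 436\right) = \left(- \frac{15}{7} + L\right) \left(436 + L\right) = \left(436 + L\right) \left(- \frac{15}{7} + L\right)$)
$\frac{Y{\left(204 \right)} - 20908}{\left(-234919 - 204717\right) \left(k{\left(-370 \right)} + 40540\right) + 370282} = \frac{\left(- \frac{6540}{7} + 204^{2} + \frac{3037}{7} \cdot 204\right) - 20908}{\left(-234919 - 204717\right) \left(4 \left(-370\right) + 40540\right) + 370282} = \frac{\left(- \frac{6540}{7} + 41616 + \frac{619548}{7}\right) - 20908}{- 439636 \left(-1480 + 40540\right) + 370282} = \frac{\frac{904320}{7} - 20908}{\left(-439636\right) 39060 + 370282} = \frac{757964}{7 \left(-17172182160 + 370282\right)} = \frac{757964}{7 \left(-17171811878\right)} = \frac{757964}{7} \left(- \frac{1}{17171811878}\right) = - \frac{378982}{60101341573}$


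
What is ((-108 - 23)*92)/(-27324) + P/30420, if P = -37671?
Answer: -800363/1003860 ≈ -0.79729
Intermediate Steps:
((-108 - 23)*92)/(-27324) + P/30420 = ((-108 - 23)*92)/(-27324) - 37671/30420 = -131*92*(-1/27324) - 37671*1/30420 = -12052*(-1/27324) - 12557/10140 = 131/297 - 12557/10140 = -800363/1003860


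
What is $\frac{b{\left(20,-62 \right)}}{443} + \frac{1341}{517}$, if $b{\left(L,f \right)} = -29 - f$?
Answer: $\frac{611124}{229031} \approx 2.6683$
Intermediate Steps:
$\frac{b{\left(20,-62 \right)}}{443} + \frac{1341}{517} = \frac{-29 - -62}{443} + \frac{1341}{517} = \left(-29 + 62\right) \frac{1}{443} + 1341 \cdot \frac{1}{517} = 33 \cdot \frac{1}{443} + \frac{1341}{517} = \frac{33}{443} + \frac{1341}{517} = \frac{611124}{229031}$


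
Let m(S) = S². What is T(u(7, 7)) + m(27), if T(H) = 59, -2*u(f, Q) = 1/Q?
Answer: 788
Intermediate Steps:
u(f, Q) = -1/(2*Q)
T(u(7, 7)) + m(27) = 59 + 27² = 59 + 729 = 788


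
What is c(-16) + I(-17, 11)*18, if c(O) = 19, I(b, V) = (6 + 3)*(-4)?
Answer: -629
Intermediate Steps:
I(b, V) = -36 (I(b, V) = 9*(-4) = -36)
c(-16) + I(-17, 11)*18 = 19 - 36*18 = 19 - 648 = -629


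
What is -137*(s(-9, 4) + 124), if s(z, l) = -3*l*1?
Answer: -15344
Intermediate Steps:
s(z, l) = -3*l
-137*(s(-9, 4) + 124) = -137*(-3*4 + 124) = -137*(-12 + 124) = -137*112 = -15344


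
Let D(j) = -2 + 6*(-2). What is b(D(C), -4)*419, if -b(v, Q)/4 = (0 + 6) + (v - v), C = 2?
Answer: -10056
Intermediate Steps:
D(j) = -14 (D(j) = -2 - 12 = -14)
b(v, Q) = -24 (b(v, Q) = -4*((0 + 6) + (v - v)) = -4*(6 + 0) = -4*6 = -24)
b(D(C), -4)*419 = -24*419 = -10056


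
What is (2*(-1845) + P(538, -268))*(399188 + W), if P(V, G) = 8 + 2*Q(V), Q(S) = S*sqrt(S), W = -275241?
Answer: -456372854 + 133366972*sqrt(538) ≈ 2.6370e+9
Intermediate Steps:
Q(S) = S**(3/2)
P(V, G) = 8 + 2*V**(3/2)
(2*(-1845) + P(538, -268))*(399188 + W) = (2*(-1845) + (8 + 2*538**(3/2)))*(399188 - 275241) = (-3690 + (8 + 2*(538*sqrt(538))))*123947 = (-3690 + (8 + 1076*sqrt(538)))*123947 = (-3682 + 1076*sqrt(538))*123947 = -456372854 + 133366972*sqrt(538)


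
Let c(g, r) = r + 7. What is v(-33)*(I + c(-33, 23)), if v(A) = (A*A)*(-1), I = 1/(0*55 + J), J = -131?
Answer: -4278681/131 ≈ -32662.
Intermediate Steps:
c(g, r) = 7 + r
I = -1/131 (I = 1/(0*55 - 131) = 1/(0 - 131) = 1/(-131) = -1/131 ≈ -0.0076336)
v(A) = -A² (v(A) = A²*(-1) = -A²)
v(-33)*(I + c(-33, 23)) = (-1*(-33)²)*(-1/131 + (7 + 23)) = (-1*1089)*(-1/131 + 30) = -1089*3929/131 = -4278681/131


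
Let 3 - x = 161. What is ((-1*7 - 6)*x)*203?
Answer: 416962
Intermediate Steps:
x = -158 (x = 3 - 1*161 = 3 - 161 = -158)
((-1*7 - 6)*x)*203 = ((-1*7 - 6)*(-158))*203 = ((-7 - 6)*(-158))*203 = -13*(-158)*203 = 2054*203 = 416962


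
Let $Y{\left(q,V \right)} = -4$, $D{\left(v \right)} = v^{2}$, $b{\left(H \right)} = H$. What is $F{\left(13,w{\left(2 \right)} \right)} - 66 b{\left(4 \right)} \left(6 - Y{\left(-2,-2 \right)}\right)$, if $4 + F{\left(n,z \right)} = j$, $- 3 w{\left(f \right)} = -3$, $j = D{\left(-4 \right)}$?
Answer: $-2628$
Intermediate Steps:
$j = 16$ ($j = \left(-4\right)^{2} = 16$)
$w{\left(f \right)} = 1$ ($w{\left(f \right)} = \left(- \frac{1}{3}\right) \left(-3\right) = 1$)
$F{\left(n,z \right)} = 12$ ($F{\left(n,z \right)} = -4 + 16 = 12$)
$F{\left(13,w{\left(2 \right)} \right)} - 66 b{\left(4 \right)} \left(6 - Y{\left(-2,-2 \right)}\right) = 12 - 66 \cdot 4 \left(6 - -4\right) = 12 - 66 \cdot 4 \left(6 + 4\right) = 12 - 66 \cdot 4 \cdot 10 = 12 - 2640 = -2628$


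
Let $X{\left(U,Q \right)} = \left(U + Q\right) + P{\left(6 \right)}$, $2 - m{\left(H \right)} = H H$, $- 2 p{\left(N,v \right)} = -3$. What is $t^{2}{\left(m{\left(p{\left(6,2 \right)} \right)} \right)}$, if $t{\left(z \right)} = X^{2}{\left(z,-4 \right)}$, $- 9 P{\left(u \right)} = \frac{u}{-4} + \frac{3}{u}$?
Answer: $\frac{492884401}{1679616} \approx 293.45$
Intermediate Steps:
$P{\left(u \right)} = - \frac{1}{3 u} + \frac{u}{36}$ ($P{\left(u \right)} = - \frac{\frac{u}{-4} + \frac{3}{u}}{9} = - \frac{u \left(- \frac{1}{4}\right) + \frac{3}{u}}{9} = - \frac{- \frac{u}{4} + \frac{3}{u}}{9} = - \frac{\frac{3}{u} - \frac{u}{4}}{9} = - \frac{1}{3 u} + \frac{u}{36}$)
$p{\left(N,v \right)} = \frac{3}{2}$ ($p{\left(N,v \right)} = \left(- \frac{1}{2}\right) \left(-3\right) = \frac{3}{2}$)
$m{\left(H \right)} = 2 - H^{2}$ ($m{\left(H \right)} = 2 - H H = 2 - H^{2}$)
$X{\left(U,Q \right)} = \frac{1}{9} + Q + U$ ($X{\left(U,Q \right)} = \left(U + Q\right) + \frac{-12 + 6^{2}}{36 \cdot 6} = \left(Q + U\right) + \frac{1}{36} \cdot \frac{1}{6} \left(-12 + 36\right) = \left(Q + U\right) + \frac{1}{36} \cdot \frac{1}{6} \cdot 24 = \left(Q + U\right) + \frac{1}{9} = \frac{1}{9} + Q + U$)
$t{\left(z \right)} = \left(- \frac{35}{9} + z\right)^{2}$ ($t{\left(z \right)} = \left(\frac{1}{9} - 4 + z\right)^{2} = \left(- \frac{35}{9} + z\right)^{2}$)
$t^{2}{\left(m{\left(p{\left(6,2 \right)} \right)} \right)} = \left(\frac{\left(-35 + 9 \left(2 - \left(\frac{3}{2}\right)^{2}\right)\right)^{2}}{81}\right)^{2} = \left(\frac{\left(-35 + 9 \left(2 - \frac{9}{4}\right)\right)^{2}}{81}\right)^{2} = \left(\frac{\left(-35 + 9 \left(- \frac{1}{4}\right)\right)^{2}}{81}\right)^{2} = \left(\frac{\left(-35 - \frac{9}{4}\right)^{2}}{81}\right)^{2} = \left(\frac{\left(- \frac{149}{4}\right)^{2}}{81}\right)^{2} = \left(\frac{1}{81} \cdot \frac{22201}{16}\right)^{2} = \left(\frac{22201}{1296}\right)^{2} = \frac{492884401}{1679616}$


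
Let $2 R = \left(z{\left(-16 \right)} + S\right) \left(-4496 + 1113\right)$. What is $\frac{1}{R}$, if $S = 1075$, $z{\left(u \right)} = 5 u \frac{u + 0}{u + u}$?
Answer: $- \frac{2}{3501405} \approx -5.712 \cdot 10^{-7}$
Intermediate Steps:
$z{\left(u \right)} = \frac{5 u}{2}$ ($z{\left(u \right)} = 5 u \frac{u}{2 u} = 5 u u \frac{1}{2 u} = 5 u \frac{1}{2} = \frac{5 u}{2}$)
$R = - \frac{3501405}{2}$ ($R = \frac{\left(\frac{5}{2} \left(-16\right) + 1075\right) \left(-4496 + 1113\right)}{2} = \frac{\left(-40 + 1075\right) \left(-3383\right)}{2} = \frac{1035 \left(-3383\right)}{2} = \frac{1}{2} \left(-3501405\right) = - \frac{3501405}{2} \approx -1.7507 \cdot 10^{6}$)
$\frac{1}{R} = \frac{1}{- \frac{3501405}{2}} = - \frac{2}{3501405}$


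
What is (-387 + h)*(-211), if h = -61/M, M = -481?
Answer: 39264146/481 ≈ 81630.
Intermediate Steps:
h = 61/481 (h = -61/(-481) = -61*(-1/481) = 61/481 ≈ 0.12682)
(-387 + h)*(-211) = (-387 + 61/481)*(-211) = -186086/481*(-211) = 39264146/481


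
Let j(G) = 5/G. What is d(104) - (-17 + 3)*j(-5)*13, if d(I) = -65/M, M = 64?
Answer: -11713/64 ≈ -183.02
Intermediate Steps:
d(I) = -65/64
d(104) - (-17 + 3)*j(-5)*13 = -65/64 - (-17 + 3)*(5/(-5))*13 = -65/64 - (-70*(-1)/5)*13 = -65/64 - (-14*(-1))*13 = -65/64 - 14*13 = -65/64 - 1*182 = -65/64 - 182 = -11713/64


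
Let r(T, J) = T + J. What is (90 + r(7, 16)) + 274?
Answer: 387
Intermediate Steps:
r(T, J) = J + T
(90 + r(7, 16)) + 274 = (90 + (16 + 7)) + 274 = (90 + 23) + 274 = 113 + 274 = 387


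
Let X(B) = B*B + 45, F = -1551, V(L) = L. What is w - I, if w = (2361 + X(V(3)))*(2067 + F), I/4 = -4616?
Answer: 1264604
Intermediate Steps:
I = -18464 (I = 4*(-4616) = -18464)
X(B) = 45 + B² (X(B) = B² + 45 = 45 + B²)
w = 1246140 (w = (2361 + (45 + 3²))*(2067 - 1551) = (2361 + (45 + 9))*516 = (2361 + 54)*516 = 2415*516 = 1246140)
w - I = 1246140 - 1*(-18464) = 1246140 + 18464 = 1264604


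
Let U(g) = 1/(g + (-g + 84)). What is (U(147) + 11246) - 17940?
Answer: -562295/84 ≈ -6694.0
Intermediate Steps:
U(g) = 1/84 (U(g) = 1/(g + (84 - g)) = 1/84)
(U(147) + 11246) - 17940 = (1/84 + 11246) - 17940 = 944665/84 - 17940 = -562295/84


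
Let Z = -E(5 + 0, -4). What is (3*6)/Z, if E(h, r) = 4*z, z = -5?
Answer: 9/10 ≈ 0.90000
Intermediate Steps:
E(h, r) = -20 (E(h, r) = 4*(-5) = -20)
Z = 20 (Z = -1*(-20) = 20)
(3*6)/Z = (3*6)/20 = 18*(1/20) = 9/10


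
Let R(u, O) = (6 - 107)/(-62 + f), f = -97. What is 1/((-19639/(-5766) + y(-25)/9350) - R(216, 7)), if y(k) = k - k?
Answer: 305598/846745 ≈ 0.36091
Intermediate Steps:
R(u, O) = 101/159 (R(u, O) = (6 - 107)/(-62 - 97) = -101/(-159) = -101*(-1/159) = 101/159)
y(k) = 0
1/((-19639/(-5766) + y(-25)/9350) - R(216, 7)) = 1/((-19639/(-5766) + 0/9350) - 1*101/159) = 1/((-19639*(-1/5766) + 0*(1/9350)) - 101/159) = 1/((19639/5766 + 0) - 101/159) = 1/(19639/5766 - 101/159) = 1/(846745/305598) = 305598/846745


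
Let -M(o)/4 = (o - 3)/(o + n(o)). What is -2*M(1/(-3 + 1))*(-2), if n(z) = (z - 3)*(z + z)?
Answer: 56/3 ≈ 18.667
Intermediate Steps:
n(z) = 2*z*(-3 + z) (n(z) = (-3 + z)*(2*z) = 2*z*(-3 + z))
M(o) = -4*(-3 + o)/(o + 2*o*(-3 + o)) (M(o) = -4*(o - 3)/(o + 2*o*(-3 + o)) = -4*(-3 + o)/(o + 2*o*(-3 + o)))
-2*M(1/(-3 + 1))*(-2) = -8*(3 - 1/(-3 + 1))/((1/(-3 + 1))*(-5 + 2/(-3 + 1)))*(-2) = -8*(3 - 1/(-2))/((1/(-2))*(-5 + 2/(-2)))*(-2) = -8*(3 - 1*(-½))/((-½)*(-5 + 2*(-½)))*(-2) = -8*(-2)*(3 + ½)/(-5 - 1)*(-2) = -8*(-2)*7/((-6)*2)*(-2) = -8*(-2)*(-1)*7/(6*2)*(-2) = -2*14/3*(-2) = -28/3*(-2) = 56/3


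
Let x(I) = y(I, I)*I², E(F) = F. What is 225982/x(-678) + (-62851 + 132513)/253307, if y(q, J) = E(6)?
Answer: 124688931661/349323524964 ≈ 0.35694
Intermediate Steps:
y(q, J) = 6
x(I) = 6*I²
225982/x(-678) + (-62851 + 132513)/253307 = 225982/((6*(-678)²)) + (-62851 + 132513)/253307 = 225982/((6*459684)) + 69662*(1/253307) = 225982/2758104 + 69662/253307 = 225982*(1/2758104) + 69662/253307 = 112991/1379052 + 69662/253307 = 124688931661/349323524964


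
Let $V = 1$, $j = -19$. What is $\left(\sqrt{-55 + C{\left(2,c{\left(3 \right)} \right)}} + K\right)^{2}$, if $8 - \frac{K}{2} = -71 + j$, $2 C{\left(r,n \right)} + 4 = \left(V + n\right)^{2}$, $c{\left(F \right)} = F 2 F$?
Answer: $\frac{\left(392 + \sqrt{494}\right)^{2}}{4} \approx 42896.0$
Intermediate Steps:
$c{\left(F \right)} = 2 F^{2}$ ($c{\left(F \right)} = 2 F F = 2 F^{2}$)
$C{\left(r,n \right)} = -2 + \frac{\left(1 + n\right)^{2}}{2}$
$K = 196$ ($K = 16 - 2 \left(-71 - 19\right) = 16 - -180 = 16 + 180 = 196$)
$\left(\sqrt{-55 + C{\left(2,c{\left(3 \right)} \right)}} + K\right)^{2} = \left(\sqrt{-55 - \left(2 - \frac{\left(1 + 2 \cdot 3^{2}\right)^{2}}{2}\right)} + 196\right)^{2} = \left(\sqrt{-55 - \left(2 - \frac{\left(1 + 2 \cdot 9\right)^{2}}{2}\right)} + 196\right)^{2} = \left(\sqrt{-55 - \left(2 - \frac{\left(1 + 18\right)^{2}}{2}\right)} + 196\right)^{2} = \left(\sqrt{-55 - \left(2 - \frac{19^{2}}{2}\right)} + 196\right)^{2} = \left(\sqrt{-55 + \left(-2 + \frac{1}{2} \cdot 361\right)} + 196\right)^{2} = \left(\sqrt{-55 + \left(-2 + \frac{361}{2}\right)} + 196\right)^{2} = \left(\sqrt{-55 + \frac{357}{2}} + 196\right)^{2} = \left(\sqrt{\frac{247}{2}} + 196\right)^{2} = \left(\frac{\sqrt{494}}{2} + 196\right)^{2} = \left(196 + \frac{\sqrt{494}}{2}\right)^{2}$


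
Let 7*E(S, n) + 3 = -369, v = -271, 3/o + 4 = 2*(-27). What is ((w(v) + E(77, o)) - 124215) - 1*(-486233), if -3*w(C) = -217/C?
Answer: 2059940483/5691 ≈ 3.6196e+5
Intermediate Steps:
o = -3/58 (o = 3/(-4 + 2*(-27)) = 3/(-4 - 54) = 3/(-58) = 3*(-1/58) = -3/58 ≈ -0.051724)
w(C) = 217/(3*C) (w(C) = -(-217)/(3*C) = 217/(3*C))
E(S, n) = -372/7 (E(S, n) = -3/7 + (⅐)*(-369) = -3/7 - 369/7 = -372/7)
((w(v) + E(77, o)) - 124215) - 1*(-486233) = (((217/3)/(-271) - 372/7) - 124215) - 1*(-486233) = (((217/3)*(-1/271) - 372/7) - 124215) + 486233 = ((-217/813 - 372/7) - 124215) + 486233 = (-303955/5691 - 124215) + 486233 = -707211520/5691 + 486233 = 2059940483/5691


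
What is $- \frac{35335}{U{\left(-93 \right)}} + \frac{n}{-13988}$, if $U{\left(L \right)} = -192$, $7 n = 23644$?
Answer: $\frac{863830553}{4699968} \approx 183.79$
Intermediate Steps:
$n = \frac{23644}{7}$ ($n = \frac{1}{7} \cdot 23644 = \frac{23644}{7} \approx 3377.7$)
$- \frac{35335}{U{\left(-93 \right)}} + \frac{n}{-13988} = - \frac{35335}{-192} + \frac{23644}{7 \left(-13988\right)} = \left(-35335\right) \left(- \frac{1}{192}\right) + \frac{23644}{7} \left(- \frac{1}{13988}\right) = \frac{35335}{192} - \frac{5911}{24479} = \frac{863830553}{4699968}$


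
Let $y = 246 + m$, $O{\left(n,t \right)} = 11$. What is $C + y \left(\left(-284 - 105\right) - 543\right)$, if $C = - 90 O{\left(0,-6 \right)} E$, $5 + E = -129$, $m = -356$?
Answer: $235180$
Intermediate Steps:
$E = -134$ ($E = -5 - 129 = -134$)
$y = -110$ ($y = 246 - 356 = -110$)
$C = 132660$ ($C = \left(-90\right) 11 \left(-134\right) = \left(-990\right) \left(-134\right) = 132660$)
$C + y \left(\left(-284 - 105\right) - 543\right) = 132660 - 110 \left(\left(-284 - 105\right) - 543\right) = 132660 - 110 \left(-389 - 543\right) = 132660 - -102520 = 132660 + 102520 = 235180$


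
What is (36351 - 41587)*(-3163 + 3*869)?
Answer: 2911216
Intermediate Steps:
(36351 - 41587)*(-3163 + 3*869) = -5236*(-3163 + 2607) = -5236*(-556) = 2911216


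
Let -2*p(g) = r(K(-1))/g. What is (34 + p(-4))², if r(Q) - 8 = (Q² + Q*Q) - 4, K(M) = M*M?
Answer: 19321/16 ≈ 1207.6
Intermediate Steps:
K(M) = M²
r(Q) = 4 + 2*Q² (r(Q) = 8 + ((Q² + Q*Q) - 4) = 8 + ((Q² + Q²) - 4) = 8 + (2*Q² - 4) = 8 + (-4 + 2*Q²) = 4 + 2*Q²)
p(g) = -3/g (p(g) = -(4 + 2*((-1)²)²)/(2*g) = -(4 + 2*1²)/(2*g) = -(4 + 2*1)/(2*g) = -(4 + 2)/(2*g) = -3/g)
(34 + p(-4))² = (34 - 3/(-4))² = (34 - 3*(-¼))² = (34 + ¾)² = (139/4)² = 19321/16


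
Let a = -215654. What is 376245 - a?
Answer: 591899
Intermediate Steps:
376245 - a = 376245 - 1*(-215654) = 376245 + 215654 = 591899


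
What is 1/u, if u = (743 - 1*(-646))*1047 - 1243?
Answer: 1/1453040 ≈ 6.8821e-7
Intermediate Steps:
u = 1453040 (u = (743 + 646)*1047 - 1243 = 1389*1047 - 1243 = 1454283 - 1243 = 1453040)
1/u = 1/1453040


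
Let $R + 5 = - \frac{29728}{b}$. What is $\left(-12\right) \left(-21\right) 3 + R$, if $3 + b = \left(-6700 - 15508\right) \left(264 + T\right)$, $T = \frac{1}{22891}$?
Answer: $\frac{100790895617871}{134208009473} \approx 751.0$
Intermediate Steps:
$T = \frac{1}{22891} \approx 4.3685 \cdot 10^{-5}$
$b = - \frac{134208009473}{22891}$ ($b = -3 + \left(-6700 - 15508\right) \left(264 + \frac{1}{22891}\right) = -3 - \frac{134207940800}{22891} = - \frac{134208009473}{22891} \approx -5.8629 \cdot 10^{6}$)
$R = - \frac{670359543717}{134208009473}$ ($R = -5 - \frac{29728}{- \frac{134208009473}{22891}} = -5 - - \frac{680503648}{134208009473} = -5 + \frac{680503648}{134208009473} = - \frac{670359543717}{134208009473} \approx -4.9949$)
$\left(-12\right) \left(-21\right) 3 + R = \left(-12\right) \left(-21\right) 3 - \frac{670359543717}{134208009473} = 252 \cdot 3 - \frac{670359543717}{134208009473} = 756 - \frac{670359543717}{134208009473} = \frac{100790895617871}{134208009473}$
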